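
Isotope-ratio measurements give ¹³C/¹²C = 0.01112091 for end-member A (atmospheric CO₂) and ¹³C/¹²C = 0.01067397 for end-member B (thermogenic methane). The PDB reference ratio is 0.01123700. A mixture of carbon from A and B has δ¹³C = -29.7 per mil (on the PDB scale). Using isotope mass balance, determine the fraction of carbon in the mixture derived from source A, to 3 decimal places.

0.513

δ_A = (0.01112091/0.01123700 − 1)×1000 = (0.989669 − 1)×1000 = -10.331 per mil
δ_B = (0.01067397/0.01123700 − 1)×1000 = (0.949895 − 1)×1000 = -50.105 per mil
f_A = (δ_mix − δ_B)/(δ_A − δ_B) = (-29.7 − (-50.105))/(-10.331 − (-50.105))
f_A = 20.405 / 39.774 = 0.5130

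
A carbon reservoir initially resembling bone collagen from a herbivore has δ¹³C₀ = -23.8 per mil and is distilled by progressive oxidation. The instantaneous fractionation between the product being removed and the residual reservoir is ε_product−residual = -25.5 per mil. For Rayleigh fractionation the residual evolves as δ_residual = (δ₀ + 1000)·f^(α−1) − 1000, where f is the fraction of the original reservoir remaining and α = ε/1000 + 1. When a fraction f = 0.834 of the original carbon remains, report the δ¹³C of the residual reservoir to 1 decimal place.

-19.3 per mil

Rayleigh residual: δ_res = (δ₀ + 1000)·f^(α−1) − 1000
α = ε/1000 + 1 = 0.97450, so α − 1 = -0.02550
f^(α−1) = 0.834^(-0.02550) = 1.004640
δ_res = (-23.8 + 1000) × 1.004640 − 1000 = 980.729 − 1000 = -19.27 per mil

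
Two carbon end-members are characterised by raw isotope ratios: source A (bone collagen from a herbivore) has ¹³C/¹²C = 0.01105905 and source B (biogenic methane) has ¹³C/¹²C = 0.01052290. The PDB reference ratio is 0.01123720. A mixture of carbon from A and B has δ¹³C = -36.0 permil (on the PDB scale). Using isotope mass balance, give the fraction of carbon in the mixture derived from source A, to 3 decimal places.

0.578

δ_A = (0.01105905/0.01123720 − 1)×1000 = (0.984146 − 1)×1000 = -15.854 permil
δ_B = (0.01052290/0.01123720 − 1)×1000 = (0.936434 − 1)×1000 = -63.566 permil
f_A = (δ_mix − δ_B)/(δ_A − δ_B) = (-36.0 − (-63.566))/(-15.854 − (-63.566))
f_A = 27.566 / 47.712 = 0.5778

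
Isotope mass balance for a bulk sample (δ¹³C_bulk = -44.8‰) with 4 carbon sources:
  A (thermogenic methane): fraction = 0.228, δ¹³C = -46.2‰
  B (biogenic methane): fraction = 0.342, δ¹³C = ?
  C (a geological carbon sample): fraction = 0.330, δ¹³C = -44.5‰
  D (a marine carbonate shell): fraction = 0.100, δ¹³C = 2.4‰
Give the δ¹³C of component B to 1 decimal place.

Isotope mass balance: δ_bulk = Σ fᵢ·δᵢ.
-44.8 = 0.228×(-46.2) + 0.342×δ_B + 0.330×(-44.5) + 0.100×(2.4)
0.342·δ_B = -44.8 − (-24.979) = -19.821
δ_B = -19.821 / 0.342 = -57.96‰

-58.0‰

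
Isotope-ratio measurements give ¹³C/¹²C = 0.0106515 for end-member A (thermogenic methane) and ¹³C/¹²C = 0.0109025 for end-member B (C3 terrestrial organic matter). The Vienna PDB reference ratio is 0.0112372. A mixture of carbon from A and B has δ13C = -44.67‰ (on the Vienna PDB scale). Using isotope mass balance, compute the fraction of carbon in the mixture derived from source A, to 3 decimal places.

δ_A = (0.0106515/0.0112372 − 1)×1000 = (0.947878 − 1)×1000 = -52.122‰
δ_B = (0.0109025/0.0112372 − 1)×1000 = (0.970215 − 1)×1000 = -29.785‰
f_A = (δ_mix − δ_B)/(δ_A − δ_B) = (-44.67 − (-29.785))/(-52.122 − (-29.785))
f_A = -14.885 / -22.337 = 0.6664

0.666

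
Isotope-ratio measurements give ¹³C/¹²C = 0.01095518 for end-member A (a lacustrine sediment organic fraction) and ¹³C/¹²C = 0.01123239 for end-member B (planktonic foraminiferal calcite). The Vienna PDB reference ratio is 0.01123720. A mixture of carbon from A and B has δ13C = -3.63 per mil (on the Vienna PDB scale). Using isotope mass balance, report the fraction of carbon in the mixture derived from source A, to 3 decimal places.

0.130

δ_A = (0.01095518/0.01123720 − 1)×1000 = (0.974903 − 1)×1000 = -25.097 per mil
δ_B = (0.01123239/0.01123720 − 1)×1000 = (0.999572 − 1)×1000 = -0.428 per mil
f_A = (δ_mix − δ_B)/(δ_A − δ_B) = (-3.63 − (-0.428))/(-25.097 − (-0.428))
f_A = -3.202 / -24.669 = 0.1298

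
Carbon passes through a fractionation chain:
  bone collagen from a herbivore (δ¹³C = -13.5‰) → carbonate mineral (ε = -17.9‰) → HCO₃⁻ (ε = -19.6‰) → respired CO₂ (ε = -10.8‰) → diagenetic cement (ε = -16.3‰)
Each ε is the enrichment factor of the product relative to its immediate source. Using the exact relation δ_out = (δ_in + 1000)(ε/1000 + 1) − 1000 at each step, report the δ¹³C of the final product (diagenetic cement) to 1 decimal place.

-75.7‰

step 1: δ = (-13.50 + 1000)·(-17.9/1000 + 1) − 1000 = -31.16‰
step 2: δ = (-31.16 + 1000)·(-19.6/1000 + 1) − 1000 = -50.15‰
step 3: δ = (-50.15 + 1000)·(-10.8/1000 + 1) − 1000 = -60.41‰
step 4: δ = (-60.41 + 1000)·(-16.3/1000 + 1) − 1000 = -75.72‰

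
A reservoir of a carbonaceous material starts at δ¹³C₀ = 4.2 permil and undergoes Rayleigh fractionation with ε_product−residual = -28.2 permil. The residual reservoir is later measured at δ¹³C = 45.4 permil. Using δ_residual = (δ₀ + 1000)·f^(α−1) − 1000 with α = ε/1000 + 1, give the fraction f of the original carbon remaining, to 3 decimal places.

0.240

α − 1 = ε/1000 = -0.0282
(δ_res + 1000)/(δ₀ + 1000) = (45.4 + 1000)/(4.2 + 1000) = 1045.4/1004.2 = 1.041028
f = 1.041028^(1/-0.0282) = exp(ln(1.041028)/-0.0282) = exp(0.04021/-0.0282)
f = exp(-1.4258) = 0.2403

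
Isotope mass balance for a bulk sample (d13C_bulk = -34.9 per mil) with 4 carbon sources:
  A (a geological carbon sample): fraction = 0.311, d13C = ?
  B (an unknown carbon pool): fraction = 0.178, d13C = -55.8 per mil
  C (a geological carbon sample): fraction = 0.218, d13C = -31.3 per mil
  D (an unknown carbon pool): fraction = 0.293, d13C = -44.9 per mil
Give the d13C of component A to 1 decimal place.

Isotope mass balance: δ_bulk = Σ fᵢ·δᵢ.
-34.9 = 0.311×δ_A + 0.178×(-55.8) + 0.218×(-31.3) + 0.293×(-44.9)
0.311·δ_A = -34.9 − (-29.912) = -4.988
δ_A = -4.988 / 0.311 = -16.04 per mil

-16.0 per mil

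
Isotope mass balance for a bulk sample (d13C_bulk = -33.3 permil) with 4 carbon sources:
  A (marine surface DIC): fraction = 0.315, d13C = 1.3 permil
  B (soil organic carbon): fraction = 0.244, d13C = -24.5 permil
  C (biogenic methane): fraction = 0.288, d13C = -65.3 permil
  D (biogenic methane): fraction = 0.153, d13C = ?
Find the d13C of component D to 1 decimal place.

-58.3 permil

Isotope mass balance: δ_bulk = Σ fᵢ·δᵢ.
-33.3 = 0.315×(1.3) + 0.244×(-24.5) + 0.288×(-65.3) + 0.153×δ_D
0.153·δ_D = -33.3 − (-24.375) = -8.925
δ_D = -8.925 / 0.153 = -58.33 permil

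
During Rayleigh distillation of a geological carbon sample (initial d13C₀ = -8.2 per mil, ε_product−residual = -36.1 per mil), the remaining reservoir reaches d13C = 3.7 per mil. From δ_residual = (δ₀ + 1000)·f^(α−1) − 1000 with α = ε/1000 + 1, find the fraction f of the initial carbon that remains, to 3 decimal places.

0.719

α − 1 = ε/1000 = -0.0361
(δ_res + 1000)/(δ₀ + 1000) = (3.7 + 1000)/(-8.2 + 1000) = 1003.7/991.8 = 1.011998
f = 1.011998^(1/-0.0361) = exp(ln(1.011998)/-0.0361) = exp(0.01193/-0.0361)
f = exp(-0.3304) = 0.7186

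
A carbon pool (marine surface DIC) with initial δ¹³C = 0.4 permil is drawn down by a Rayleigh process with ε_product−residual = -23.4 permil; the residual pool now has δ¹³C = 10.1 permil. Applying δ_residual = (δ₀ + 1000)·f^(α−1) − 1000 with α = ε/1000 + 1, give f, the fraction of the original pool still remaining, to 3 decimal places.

α − 1 = ε/1000 = -0.0234
(δ_res + 1000)/(δ₀ + 1000) = (10.1 + 1000)/(0.4 + 1000) = 1010.1/1000.4 = 1.009696
f = 1.009696^(1/-0.0234) = exp(ln(1.009696)/-0.0234) = exp(0.00965/-0.0234)
f = exp(-0.4124) = 0.6621

0.662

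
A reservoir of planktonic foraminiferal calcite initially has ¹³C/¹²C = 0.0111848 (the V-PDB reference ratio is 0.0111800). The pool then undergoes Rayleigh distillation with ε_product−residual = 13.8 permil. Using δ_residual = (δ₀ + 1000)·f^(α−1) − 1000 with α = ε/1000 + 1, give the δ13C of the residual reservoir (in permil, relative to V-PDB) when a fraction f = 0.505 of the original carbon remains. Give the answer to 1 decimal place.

δ₀ = (0.0111848/0.0111800 − 1)×1000 = (1.000429 − 1)×1000 = 0.429 permil
α − 1 = ε/1000 = 0.0138
f^(α−1) = 0.505^(0.0138) = 0.990616
δ_res = (0.429 + 1000) × 0.990616 − 1000 = 991.041 − 1000 = -8.96 permil

-9.0 permil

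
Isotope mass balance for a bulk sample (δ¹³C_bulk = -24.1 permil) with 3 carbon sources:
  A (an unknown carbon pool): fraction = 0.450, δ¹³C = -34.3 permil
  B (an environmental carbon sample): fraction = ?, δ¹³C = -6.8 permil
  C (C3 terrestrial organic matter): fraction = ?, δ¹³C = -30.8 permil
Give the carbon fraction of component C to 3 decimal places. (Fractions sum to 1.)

0.205

Let f_C and f_B be the unknown fractions; fractions sum to 1 so f_C + f_B = 0.550.
Mass balance: Σ fᵢ·δᵢ = δ_bulk ⇒ f_C·(-30.8) + f_B·(-6.8) = -24.1 − (-15.435) = -8.665
Substitute f_B = 0.550 − f_C:
f_C·(-30.8 − -6.8) = -8.665 − 0.550×(-6.8) = -4.925
f_C = -4.925 / -24.0 = 0.2052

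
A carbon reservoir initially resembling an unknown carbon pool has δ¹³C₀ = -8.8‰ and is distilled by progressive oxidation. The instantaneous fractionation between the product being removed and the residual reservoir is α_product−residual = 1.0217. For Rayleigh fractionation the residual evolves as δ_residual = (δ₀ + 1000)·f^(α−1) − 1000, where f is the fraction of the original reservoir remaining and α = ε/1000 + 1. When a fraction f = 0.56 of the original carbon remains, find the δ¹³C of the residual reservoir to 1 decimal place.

-21.2‰

Rayleigh residual: δ_res = (δ₀ + 1000)·f^(α−1) − 1000
α − 1 = 0.02170
f^(α−1) = 0.56^(0.02170) = 0.987497
δ_res = (-8.8 + 1000) × 0.987497 − 1000 = 978.807 − 1000 = -21.19‰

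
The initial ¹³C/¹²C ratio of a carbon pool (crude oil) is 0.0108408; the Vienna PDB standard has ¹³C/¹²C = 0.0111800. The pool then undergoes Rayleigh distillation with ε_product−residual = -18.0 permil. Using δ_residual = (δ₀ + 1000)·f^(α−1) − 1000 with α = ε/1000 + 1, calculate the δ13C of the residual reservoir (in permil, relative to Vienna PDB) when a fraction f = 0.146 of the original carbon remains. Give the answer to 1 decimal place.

δ₀ = (0.0108408/0.0111800 − 1)×1000 = (0.969660 − 1)×1000 = -30.340 permil
α − 1 = ε/1000 = -0.0180
f^(α−1) = 0.146^(-0.0180) = 1.035241
δ_res = (-30.340 + 1000) × 1.035241 − 1000 = 1003.832 − 1000 = 3.83 permil

3.8 permil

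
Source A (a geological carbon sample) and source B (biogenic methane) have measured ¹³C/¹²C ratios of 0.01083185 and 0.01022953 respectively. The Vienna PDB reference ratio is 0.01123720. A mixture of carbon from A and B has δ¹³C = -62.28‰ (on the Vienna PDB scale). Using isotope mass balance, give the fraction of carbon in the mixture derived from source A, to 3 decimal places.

δ_A = (0.01083185/0.01123720 − 1)×1000 = (0.963928 − 1)×1000 = -36.072‰
δ_B = (0.01022953/0.01123720 − 1)×1000 = (0.910327 − 1)×1000 = -89.673‰
f_A = (δ_mix − δ_B)/(δ_A − δ_B) = (-62.28 − (-89.673))/(-36.072 − (-89.673))
f_A = 27.393 / 53.601 = 0.5111

0.511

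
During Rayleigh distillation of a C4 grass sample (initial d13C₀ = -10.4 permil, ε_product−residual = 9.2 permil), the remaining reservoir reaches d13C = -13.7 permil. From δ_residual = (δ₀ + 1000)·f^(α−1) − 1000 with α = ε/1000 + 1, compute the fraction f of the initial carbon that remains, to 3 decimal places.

0.696

α − 1 = ε/1000 = 0.0092
(δ_res + 1000)/(δ₀ + 1000) = (-13.7 + 1000)/(-10.4 + 1000) = 986.3/989.6 = 0.996665
f = 0.996665^(1/0.0092) = exp(ln(0.996665)/0.0092) = exp(-0.00334/0.0092)
f = exp(-0.3631) = 0.6955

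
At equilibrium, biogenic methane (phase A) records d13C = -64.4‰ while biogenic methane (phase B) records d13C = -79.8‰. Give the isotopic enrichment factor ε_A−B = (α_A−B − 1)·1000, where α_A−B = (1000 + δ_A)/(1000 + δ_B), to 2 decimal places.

α_A−B = (1000 + -64.4) / (1000 + -79.8) = 935.6 / 920.2 = 1.016735
ε_A−B = (1.016735 − 1) × 1000 = 16.735‰
(The approximation ε ≈ δ_A − δ_B would give 15.4‰.)

16.74‰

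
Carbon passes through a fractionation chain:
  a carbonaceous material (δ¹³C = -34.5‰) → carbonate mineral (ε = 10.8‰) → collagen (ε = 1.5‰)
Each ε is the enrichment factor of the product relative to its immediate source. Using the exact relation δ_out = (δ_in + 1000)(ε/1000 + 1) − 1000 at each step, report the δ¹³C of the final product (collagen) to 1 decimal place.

step 1: δ = (-34.50 + 1000)·(10.8/1000 + 1) − 1000 = -24.07‰
step 2: δ = (-24.07 + 1000)·(1.5/1000 + 1) − 1000 = -22.61‰

-22.6‰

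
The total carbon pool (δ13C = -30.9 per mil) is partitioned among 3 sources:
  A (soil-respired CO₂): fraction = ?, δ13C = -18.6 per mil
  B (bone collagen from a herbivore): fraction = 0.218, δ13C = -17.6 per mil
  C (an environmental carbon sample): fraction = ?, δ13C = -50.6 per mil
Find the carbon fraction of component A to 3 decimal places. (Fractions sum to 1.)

Let f_A and f_C be the unknown fractions; fractions sum to 1 so f_A + f_C = 0.782.
Mass balance: Σ fᵢ·δᵢ = δ_bulk ⇒ f_A·(-18.6) + f_C·(-50.6) = -30.9 − (-3.837) = -27.063
Substitute f_C = 0.782 − f_A:
f_A·(-18.6 − -50.6) = -27.063 − 0.782×(-50.6) = 12.506
f_A = 12.506 / 32.0 = 0.3908

0.391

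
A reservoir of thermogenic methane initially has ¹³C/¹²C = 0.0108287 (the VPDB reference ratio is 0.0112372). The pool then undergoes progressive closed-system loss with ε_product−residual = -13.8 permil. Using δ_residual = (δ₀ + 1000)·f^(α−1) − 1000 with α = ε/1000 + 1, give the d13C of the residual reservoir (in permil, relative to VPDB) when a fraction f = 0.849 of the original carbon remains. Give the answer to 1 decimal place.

-34.2 permil

δ₀ = (0.0108287/0.0112372 − 1)×1000 = (0.963648 − 1)×1000 = -36.352 permil
α − 1 = ε/1000 = -0.0138
f^(α−1) = 0.849^(-0.0138) = 1.002262
δ_res = (-36.352 + 1000) × 1.002262 − 1000 = 965.827 − 1000 = -34.17 permil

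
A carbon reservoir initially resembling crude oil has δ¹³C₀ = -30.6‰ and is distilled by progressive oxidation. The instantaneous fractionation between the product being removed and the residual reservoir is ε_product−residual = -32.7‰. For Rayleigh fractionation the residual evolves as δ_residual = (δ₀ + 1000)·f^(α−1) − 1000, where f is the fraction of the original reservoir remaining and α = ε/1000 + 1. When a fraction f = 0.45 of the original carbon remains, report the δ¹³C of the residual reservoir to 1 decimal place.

Rayleigh residual: δ_res = (δ₀ + 1000)·f^(α−1) − 1000
α = ε/1000 + 1 = 0.96730, so α − 1 = -0.03270
f^(α−1) = 0.45^(-0.03270) = 1.026455
δ_res = (-30.6 + 1000) × 1.026455 − 1000 = 995.046 − 1000 = -4.95‰

-5.0‰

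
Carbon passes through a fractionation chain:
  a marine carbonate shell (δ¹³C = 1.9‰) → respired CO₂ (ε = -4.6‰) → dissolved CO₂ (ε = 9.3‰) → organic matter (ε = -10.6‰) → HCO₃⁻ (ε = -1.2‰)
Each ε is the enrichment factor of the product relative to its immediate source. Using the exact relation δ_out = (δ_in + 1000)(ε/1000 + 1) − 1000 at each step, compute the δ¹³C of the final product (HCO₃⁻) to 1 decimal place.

step 1: δ = (1.90 + 1000)·(-4.6/1000 + 1) − 1000 = -2.71‰
step 2: δ = (-2.71 + 1000)·(9.3/1000 + 1) − 1000 = 6.57‰
step 3: δ = (6.57 + 1000)·(-10.6/1000 + 1) − 1000 = -4.10‰
step 4: δ = (-4.10 + 1000)·(-1.2/1000 + 1) − 1000 = -5.30‰

-5.3‰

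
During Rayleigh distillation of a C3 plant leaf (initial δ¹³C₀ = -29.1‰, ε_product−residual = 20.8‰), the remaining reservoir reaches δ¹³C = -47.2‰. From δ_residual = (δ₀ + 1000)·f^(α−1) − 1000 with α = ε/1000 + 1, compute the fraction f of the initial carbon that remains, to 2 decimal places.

α − 1 = ε/1000 = 0.0208
(δ_res + 1000)/(δ₀ + 1000) = (-47.2 + 1000)/(-29.1 + 1000) = 952.8/970.9 = 0.981358
f = 0.981358^(1/0.0208) = exp(ln(0.981358)/0.0208) = exp(-0.01882/0.0208)
f = exp(-0.9047) = 0.4046

0.40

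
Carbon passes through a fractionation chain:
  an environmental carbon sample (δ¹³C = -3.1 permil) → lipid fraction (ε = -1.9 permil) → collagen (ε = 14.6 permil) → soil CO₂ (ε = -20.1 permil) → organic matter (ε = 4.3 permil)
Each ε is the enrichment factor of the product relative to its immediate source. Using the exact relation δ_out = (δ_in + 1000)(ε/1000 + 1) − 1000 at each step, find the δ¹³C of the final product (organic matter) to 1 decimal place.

-6.5 permil

step 1: δ = (-3.10 + 1000)·(-1.9/1000 + 1) − 1000 = -4.99 permil
step 2: δ = (-4.99 + 1000)·(14.6/1000 + 1) − 1000 = 9.53 permil
step 3: δ = (9.53 + 1000)·(-20.1/1000 + 1) − 1000 = -10.76 permil
step 4: δ = (-10.76 + 1000)·(4.3/1000 + 1) − 1000 = -6.50 permil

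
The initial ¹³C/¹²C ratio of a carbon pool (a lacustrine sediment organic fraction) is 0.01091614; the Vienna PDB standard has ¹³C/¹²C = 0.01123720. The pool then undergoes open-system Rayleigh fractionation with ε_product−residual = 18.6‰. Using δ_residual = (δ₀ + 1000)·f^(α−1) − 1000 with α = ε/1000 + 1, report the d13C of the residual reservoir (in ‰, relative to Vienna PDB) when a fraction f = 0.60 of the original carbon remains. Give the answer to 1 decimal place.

δ₀ = (0.01091614/0.01123720 − 1)×1000 = (0.971429 − 1)×1000 = -28.571‰
α − 1 = ε/1000 = 0.0186
f^(α−1) = 0.60^(0.0186) = 0.990544
δ_res = (-28.571 + 1000) × 0.990544 − 1000 = 962.243 − 1000 = -37.76‰

-37.8‰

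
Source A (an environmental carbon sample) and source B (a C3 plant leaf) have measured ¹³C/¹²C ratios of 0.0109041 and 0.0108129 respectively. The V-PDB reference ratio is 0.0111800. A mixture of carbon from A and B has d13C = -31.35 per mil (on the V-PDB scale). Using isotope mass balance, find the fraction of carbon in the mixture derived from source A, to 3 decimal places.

0.182

δ_A = (0.0109041/0.0111800 − 1)×1000 = (0.975322 − 1)×1000 = -24.678 per mil
δ_B = (0.0108129/0.0111800 − 1)×1000 = (0.967165 − 1)×1000 = -32.835 per mil
f_A = (δ_mix − δ_B)/(δ_A − δ_B) = (-31.35 − (-32.835))/(-24.678 − (-32.835))
f_A = 1.485 / 8.157 = 0.1821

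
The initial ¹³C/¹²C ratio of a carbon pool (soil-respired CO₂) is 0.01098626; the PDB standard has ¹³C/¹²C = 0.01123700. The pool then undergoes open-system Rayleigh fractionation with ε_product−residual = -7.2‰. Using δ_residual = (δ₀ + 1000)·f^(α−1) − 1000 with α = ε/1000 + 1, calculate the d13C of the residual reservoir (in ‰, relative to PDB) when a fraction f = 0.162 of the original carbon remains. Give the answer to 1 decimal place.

δ₀ = (0.01098626/0.01123700 − 1)×1000 = (0.977686 − 1)×1000 = -22.314‰
α − 1 = ε/1000 = -0.0072
f^(α−1) = 0.162^(-0.0072) = 1.013191
δ_res = (-22.314 + 1000) × 1.013191 − 1000 = 990.583 − 1000 = -9.42‰

-9.4‰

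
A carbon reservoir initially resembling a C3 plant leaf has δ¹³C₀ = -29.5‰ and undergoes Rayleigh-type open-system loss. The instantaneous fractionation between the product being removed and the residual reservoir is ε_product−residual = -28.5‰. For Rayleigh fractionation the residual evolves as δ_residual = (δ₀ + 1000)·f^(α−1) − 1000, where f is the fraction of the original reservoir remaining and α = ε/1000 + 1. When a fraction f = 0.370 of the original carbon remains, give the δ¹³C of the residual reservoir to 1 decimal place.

Rayleigh residual: δ_res = (δ₀ + 1000)·f^(α−1) − 1000
α = ε/1000 + 1 = 0.97150, so α − 1 = -0.02850
f^(α−1) = 0.370^(-0.02850) = 1.028741
δ_res = (-29.5 + 1000) × 1.028741 − 1000 = 998.394 − 1000 = -1.61‰

-1.6‰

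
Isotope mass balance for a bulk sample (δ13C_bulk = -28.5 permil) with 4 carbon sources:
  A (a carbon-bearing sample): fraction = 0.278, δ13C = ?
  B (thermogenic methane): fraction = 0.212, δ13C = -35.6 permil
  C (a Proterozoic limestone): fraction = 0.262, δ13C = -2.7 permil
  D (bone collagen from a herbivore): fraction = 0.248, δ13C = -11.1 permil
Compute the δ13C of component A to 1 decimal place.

Isotope mass balance: δ_bulk = Σ fᵢ·δᵢ.
-28.5 = 0.278×δ_A + 0.212×(-35.6) + 0.262×(-2.7) + 0.248×(-11.1)
0.278·δ_A = -28.5 − (-11.007) = -17.493
δ_A = -17.493 / 0.278 = -62.92 permil

-62.9 permil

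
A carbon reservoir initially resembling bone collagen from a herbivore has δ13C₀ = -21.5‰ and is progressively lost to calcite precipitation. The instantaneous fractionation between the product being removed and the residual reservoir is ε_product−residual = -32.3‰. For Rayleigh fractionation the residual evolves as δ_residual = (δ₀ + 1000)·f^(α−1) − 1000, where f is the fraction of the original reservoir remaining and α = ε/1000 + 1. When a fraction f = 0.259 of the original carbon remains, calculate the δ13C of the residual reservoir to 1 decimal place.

22.1‰

Rayleigh residual: δ_res = (δ₀ + 1000)·f^(α−1) − 1000
α = ε/1000 + 1 = 0.96770, so α − 1 = -0.03230
f^(α−1) = 0.259^(-0.03230) = 1.044601
δ_res = (-21.5 + 1000) × 1.044601 − 1000 = 1022.142 − 1000 = 22.14‰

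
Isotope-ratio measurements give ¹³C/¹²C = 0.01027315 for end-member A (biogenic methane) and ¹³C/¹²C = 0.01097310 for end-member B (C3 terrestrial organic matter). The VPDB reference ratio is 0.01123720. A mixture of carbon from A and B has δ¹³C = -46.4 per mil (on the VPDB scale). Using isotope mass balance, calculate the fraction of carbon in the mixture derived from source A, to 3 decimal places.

0.368

δ_A = (0.01027315/0.01123720 − 1)×1000 = (0.914209 − 1)×1000 = -85.791 per mil
δ_B = (0.01097310/0.01123720 − 1)×1000 = (0.976498 − 1)×1000 = -23.502 per mil
f_A = (δ_mix − δ_B)/(δ_A − δ_B) = (-46.4 − (-23.502))/(-85.791 − (-23.502))
f_A = -22.898 / -62.289 = 0.3676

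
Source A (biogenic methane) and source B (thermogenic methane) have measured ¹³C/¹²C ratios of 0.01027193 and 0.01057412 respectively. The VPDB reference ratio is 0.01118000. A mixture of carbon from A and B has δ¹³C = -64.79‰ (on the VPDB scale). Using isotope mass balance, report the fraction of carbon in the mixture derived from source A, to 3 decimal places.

δ_A = (0.01027193/0.01118000 − 1)×1000 = (0.918777 − 1)×1000 = -81.223‰
δ_B = (0.01057412/0.01118000 − 1)×1000 = (0.945807 − 1)×1000 = -54.193‰
f_A = (δ_mix − δ_B)/(δ_A − δ_B) = (-64.79 − (-54.193))/(-81.223 − (-54.193))
f_A = -10.597 / -27.030 = 0.3920

0.392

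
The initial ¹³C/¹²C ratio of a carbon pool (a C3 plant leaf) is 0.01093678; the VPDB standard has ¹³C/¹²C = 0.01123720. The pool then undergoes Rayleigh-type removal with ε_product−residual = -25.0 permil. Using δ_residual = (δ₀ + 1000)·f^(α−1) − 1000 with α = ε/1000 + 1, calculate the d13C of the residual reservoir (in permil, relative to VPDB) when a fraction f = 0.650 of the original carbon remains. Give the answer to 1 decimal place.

δ₀ = (0.01093678/0.01123720 − 1)×1000 = (0.973266 − 1)×1000 = -26.734 permil
α − 1 = ε/1000 = -0.0250
f^(α−1) = 0.650^(-0.0250) = 1.010828
δ_res = (-26.734 + 1000) × 1.010828 − 1000 = 983.804 − 1000 = -16.20 permil

-16.2 permil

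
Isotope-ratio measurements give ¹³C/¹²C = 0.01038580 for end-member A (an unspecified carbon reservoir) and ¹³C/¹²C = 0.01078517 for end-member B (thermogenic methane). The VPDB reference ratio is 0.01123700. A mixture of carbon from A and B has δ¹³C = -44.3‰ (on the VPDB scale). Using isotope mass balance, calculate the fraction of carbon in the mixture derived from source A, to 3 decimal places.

δ_A = (0.01038580/0.01123700 − 1)×1000 = (0.924250 − 1)×1000 = -75.750‰
δ_B = (0.01078517/0.01123700 − 1)×1000 = (0.959791 − 1)×1000 = -40.209‰
f_A = (δ_mix − δ_B)/(δ_A − δ_B) = (-44.3 − (-40.209))/(-75.750 − (-40.209))
f_A = -4.091 / -35.541 = 0.1151

0.115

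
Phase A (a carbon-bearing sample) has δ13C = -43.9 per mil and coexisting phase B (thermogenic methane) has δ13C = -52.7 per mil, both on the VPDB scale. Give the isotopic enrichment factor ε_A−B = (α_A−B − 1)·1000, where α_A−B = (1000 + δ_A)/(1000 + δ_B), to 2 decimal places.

9.29 per mil

α_A−B = (1000 + -43.9) / (1000 + -52.7) = 956.1 / 947.3 = 1.009290
ε_A−B = (1.009290 − 1) × 1000 = 9.290 per mil
(The approximation ε ≈ δ_A − δ_B would give 8.8 per mil.)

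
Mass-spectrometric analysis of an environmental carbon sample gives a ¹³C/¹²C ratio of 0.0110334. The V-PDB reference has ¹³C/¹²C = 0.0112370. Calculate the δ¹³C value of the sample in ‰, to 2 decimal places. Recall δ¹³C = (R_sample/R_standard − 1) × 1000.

-18.12‰

δ¹³C = (R_sample / R_standard − 1) × 1000
R_sample / R_standard = 0.0110334 / 0.0112370 = 0.981881
δ¹³C = (0.981881 − 1) × 1000 = -18.119‰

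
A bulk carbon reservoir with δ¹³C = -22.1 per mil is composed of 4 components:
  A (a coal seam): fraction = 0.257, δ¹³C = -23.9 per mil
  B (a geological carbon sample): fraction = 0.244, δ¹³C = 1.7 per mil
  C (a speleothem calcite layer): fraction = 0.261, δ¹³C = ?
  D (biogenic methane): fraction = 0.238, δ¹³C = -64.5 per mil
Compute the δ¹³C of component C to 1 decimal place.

-3.9 per mil

Isotope mass balance: δ_bulk = Σ fᵢ·δᵢ.
-22.1 = 0.257×(-23.9) + 0.244×(1.7) + 0.261×δ_C + 0.238×(-64.5)
0.261·δ_C = -22.1 − (-21.078) = -1.022
δ_C = -1.022 / 0.261 = -3.91 per mil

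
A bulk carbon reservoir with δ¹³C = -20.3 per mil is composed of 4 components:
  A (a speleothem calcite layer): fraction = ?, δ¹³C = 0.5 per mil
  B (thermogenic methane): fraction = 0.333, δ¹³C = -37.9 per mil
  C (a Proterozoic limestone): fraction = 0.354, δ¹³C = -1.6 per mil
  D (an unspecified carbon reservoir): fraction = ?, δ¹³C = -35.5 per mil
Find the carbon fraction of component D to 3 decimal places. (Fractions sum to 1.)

Let f_D and f_A be the unknown fractions; fractions sum to 1 so f_D + f_A = 0.313.
Mass balance: Σ fᵢ·δᵢ = δ_bulk ⇒ f_D·(-35.5) + f_A·(0.5) = -20.3 − (-13.187) = -7.113
Substitute f_A = 0.313 − f_D:
f_D·(-35.5 − 0.5) = -7.113 − 0.313×(0.5) = -7.269
f_D = -7.269 / -36.0 = 0.2019

0.202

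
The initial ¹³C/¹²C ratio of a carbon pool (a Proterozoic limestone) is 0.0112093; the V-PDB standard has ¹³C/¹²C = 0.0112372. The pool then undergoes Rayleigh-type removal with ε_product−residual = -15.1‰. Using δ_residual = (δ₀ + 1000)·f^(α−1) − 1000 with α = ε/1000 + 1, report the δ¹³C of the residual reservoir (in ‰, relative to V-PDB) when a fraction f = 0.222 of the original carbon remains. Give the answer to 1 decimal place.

20.4‰

δ₀ = (0.0112093/0.0112372 − 1)×1000 = (0.997517 − 1)×1000 = -2.483‰
α − 1 = ε/1000 = -0.0151
f^(α−1) = 0.222^(-0.0151) = 1.022987
δ_res = (-2.483 + 1000) × 1.022987 − 1000 = 1020.447 − 1000 = 20.45‰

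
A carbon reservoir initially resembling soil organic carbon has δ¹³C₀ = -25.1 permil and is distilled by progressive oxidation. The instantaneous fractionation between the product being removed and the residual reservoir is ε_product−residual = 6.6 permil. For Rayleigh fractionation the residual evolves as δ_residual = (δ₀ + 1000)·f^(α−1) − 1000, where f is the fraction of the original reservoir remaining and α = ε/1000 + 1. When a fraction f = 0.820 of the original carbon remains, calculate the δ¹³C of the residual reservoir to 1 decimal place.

-26.4 permil

Rayleigh residual: δ_res = (δ₀ + 1000)·f^(α−1) − 1000
α = ε/1000 + 1 = 1.00660, so α − 1 = 0.00660
f^(α−1) = 0.820^(0.00660) = 0.998691
δ_res = (-25.1 + 1000) × 0.998691 − 1000 = 973.624 − 1000 = -26.38 permil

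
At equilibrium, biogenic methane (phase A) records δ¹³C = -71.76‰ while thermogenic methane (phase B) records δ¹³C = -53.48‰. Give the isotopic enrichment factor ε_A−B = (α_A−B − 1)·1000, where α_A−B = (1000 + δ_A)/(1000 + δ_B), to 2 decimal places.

-19.31‰

α_A−B = (1000 + -71.76) / (1000 + -53.48) = 928.24 / 946.52 = 0.980687
ε_A−B = (0.980687 − 1) × 1000 = -19.313‰
(The approximation ε ≈ δ_A − δ_B would give -18.28‰.)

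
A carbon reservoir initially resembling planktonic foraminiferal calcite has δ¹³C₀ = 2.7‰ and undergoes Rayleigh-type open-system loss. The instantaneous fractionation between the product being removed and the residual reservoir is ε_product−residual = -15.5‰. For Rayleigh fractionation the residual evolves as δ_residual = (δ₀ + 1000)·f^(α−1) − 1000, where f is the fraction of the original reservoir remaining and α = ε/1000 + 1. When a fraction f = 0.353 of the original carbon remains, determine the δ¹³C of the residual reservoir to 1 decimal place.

Rayleigh residual: δ_res = (δ₀ + 1000)·f^(α−1) − 1000
α = ε/1000 + 1 = 0.98450, so α − 1 = -0.01550
f^(α−1) = 0.353^(-0.01550) = 1.016271
δ_res = (2.7 + 1000) × 1.016271 − 1000 = 1019.015 − 1000 = 19.01‰

19.0‰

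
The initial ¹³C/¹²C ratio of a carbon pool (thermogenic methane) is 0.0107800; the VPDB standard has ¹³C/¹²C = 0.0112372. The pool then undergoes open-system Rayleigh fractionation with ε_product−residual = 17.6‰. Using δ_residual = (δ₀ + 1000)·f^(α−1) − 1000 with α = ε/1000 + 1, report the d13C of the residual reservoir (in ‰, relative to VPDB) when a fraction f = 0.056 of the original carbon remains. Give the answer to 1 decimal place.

-88.1‰

δ₀ = (0.0107800/0.0112372 − 1)×1000 = (0.959314 − 1)×1000 = -40.686‰
α − 1 = ε/1000 = 0.0176
f^(α−1) = 0.056^(0.0176) = 0.950535
δ_res = (-40.686 + 1000) × 0.950535 − 1000 = 911.861 − 1000 = -88.14‰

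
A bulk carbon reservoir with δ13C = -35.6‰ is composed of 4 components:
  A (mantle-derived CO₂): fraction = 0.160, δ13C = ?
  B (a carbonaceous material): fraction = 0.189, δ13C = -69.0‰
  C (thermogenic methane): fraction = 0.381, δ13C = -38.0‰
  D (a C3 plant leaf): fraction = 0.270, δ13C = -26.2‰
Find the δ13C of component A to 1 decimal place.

-6.3‰

Isotope mass balance: δ_bulk = Σ fᵢ·δᵢ.
-35.6 = 0.160×δ_A + 0.189×(-69.0) + 0.381×(-38.0) + 0.270×(-26.2)
0.160·δ_A = -35.6 − (-34.593) = -1.007
δ_A = -1.007 / 0.160 = -6.29‰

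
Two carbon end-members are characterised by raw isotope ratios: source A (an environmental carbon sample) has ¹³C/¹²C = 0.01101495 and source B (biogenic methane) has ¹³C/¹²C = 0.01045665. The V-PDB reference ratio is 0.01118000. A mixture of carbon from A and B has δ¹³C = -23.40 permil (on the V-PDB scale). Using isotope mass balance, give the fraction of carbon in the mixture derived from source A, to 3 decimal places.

δ_A = (0.01101495/0.01118000 − 1)×1000 = (0.985237 − 1)×1000 = -14.763 permil
δ_B = (0.01045665/0.01118000 − 1)×1000 = (0.935300 − 1)×1000 = -64.700 permil
f_A = (δ_mix − δ_B)/(δ_A − δ_B) = (-23.40 − (-64.700))/(-14.763 − (-64.700))
f_A = 41.300 / 49.937 = 0.8270

0.827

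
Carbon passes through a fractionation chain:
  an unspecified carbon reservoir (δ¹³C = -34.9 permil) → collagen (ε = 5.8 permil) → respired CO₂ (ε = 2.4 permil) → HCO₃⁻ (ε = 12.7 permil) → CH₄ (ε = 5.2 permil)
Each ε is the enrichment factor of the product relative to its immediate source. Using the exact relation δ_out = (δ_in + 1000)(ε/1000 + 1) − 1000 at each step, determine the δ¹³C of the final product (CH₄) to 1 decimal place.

-9.5 permil

step 1: δ = (-34.90 + 1000)·(5.8/1000 + 1) − 1000 = -29.30 permil
step 2: δ = (-29.30 + 1000)·(2.4/1000 + 1) − 1000 = -26.97 permil
step 3: δ = (-26.97 + 1000)·(12.7/1000 + 1) − 1000 = -14.62 permil
step 4: δ = (-14.62 + 1000)·(5.2/1000 + 1) − 1000 = -9.49 permil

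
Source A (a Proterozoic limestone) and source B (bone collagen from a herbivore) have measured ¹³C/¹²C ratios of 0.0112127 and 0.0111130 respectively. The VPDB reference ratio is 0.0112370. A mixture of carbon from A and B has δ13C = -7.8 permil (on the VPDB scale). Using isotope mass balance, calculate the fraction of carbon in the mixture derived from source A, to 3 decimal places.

0.365

δ_A = (0.0112127/0.0112370 − 1)×1000 = (0.997838 − 1)×1000 = -2.162 permil
δ_B = (0.0111130/0.0112370 − 1)×1000 = (0.988965 − 1)×1000 = -11.035 permil
f_A = (δ_mix − δ_B)/(δ_A − δ_B) = (-7.8 − (-11.035))/(-2.162 − (-11.035))
f_A = 3.235 / 8.872 = 0.3646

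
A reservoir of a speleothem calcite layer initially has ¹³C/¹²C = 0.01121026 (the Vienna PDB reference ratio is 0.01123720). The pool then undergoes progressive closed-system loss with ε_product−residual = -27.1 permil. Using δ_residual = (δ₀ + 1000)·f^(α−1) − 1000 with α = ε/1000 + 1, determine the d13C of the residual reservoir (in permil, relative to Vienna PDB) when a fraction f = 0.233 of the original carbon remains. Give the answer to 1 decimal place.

37.8 permil

δ₀ = (0.01121026/0.01123720 − 1)×1000 = (0.997603 − 1)×1000 = -2.397 permil
α − 1 = ε/1000 = -0.0271
f^(α−1) = 0.233^(-0.0271) = 1.040267
δ_res = (-2.397 + 1000) × 1.040267 − 1000 = 1037.773 − 1000 = 37.77 permil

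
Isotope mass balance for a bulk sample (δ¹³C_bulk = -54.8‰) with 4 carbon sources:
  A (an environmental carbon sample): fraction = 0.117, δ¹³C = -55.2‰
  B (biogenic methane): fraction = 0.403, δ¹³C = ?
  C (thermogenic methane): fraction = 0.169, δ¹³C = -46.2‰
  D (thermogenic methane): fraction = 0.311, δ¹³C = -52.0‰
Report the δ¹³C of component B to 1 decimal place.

Isotope mass balance: δ_bulk = Σ fᵢ·δᵢ.
-54.8 = 0.117×(-55.2) + 0.403×δ_B + 0.169×(-46.2) + 0.311×(-52.0)
0.403·δ_B = -54.8 − (-30.438) = -24.362
δ_B = -24.362 / 0.403 = -60.45‰

-60.5‰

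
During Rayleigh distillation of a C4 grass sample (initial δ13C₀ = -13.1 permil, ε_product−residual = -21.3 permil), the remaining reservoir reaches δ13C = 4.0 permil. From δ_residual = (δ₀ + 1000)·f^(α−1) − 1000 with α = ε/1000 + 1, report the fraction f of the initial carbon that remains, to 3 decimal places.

0.446

α − 1 = ε/1000 = -0.0213
(δ_res + 1000)/(δ₀ + 1000) = (4.0 + 1000)/(-13.1 + 1000) = 1004.0/986.9 = 1.017327
f = 1.017327^(1/-0.0213) = exp(ln(1.017327)/-0.0213) = exp(0.01718/-0.0213)
f = exp(-0.8065) = 0.4464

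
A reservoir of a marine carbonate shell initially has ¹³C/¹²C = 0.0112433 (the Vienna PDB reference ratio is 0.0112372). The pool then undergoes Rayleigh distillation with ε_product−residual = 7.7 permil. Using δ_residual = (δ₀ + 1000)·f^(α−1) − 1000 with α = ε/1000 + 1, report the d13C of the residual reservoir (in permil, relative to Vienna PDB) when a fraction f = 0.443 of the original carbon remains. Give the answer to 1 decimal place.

-5.7 permil

δ₀ = (0.0112433/0.0112372 − 1)×1000 = (1.000543 − 1)×1000 = 0.543 permil
α − 1 = ε/1000 = 0.0077
f^(α−1) = 0.443^(0.0077) = 0.993750
δ_res = (0.543 + 1000) × 0.993750 − 1000 = 994.290 − 1000 = -5.71 permil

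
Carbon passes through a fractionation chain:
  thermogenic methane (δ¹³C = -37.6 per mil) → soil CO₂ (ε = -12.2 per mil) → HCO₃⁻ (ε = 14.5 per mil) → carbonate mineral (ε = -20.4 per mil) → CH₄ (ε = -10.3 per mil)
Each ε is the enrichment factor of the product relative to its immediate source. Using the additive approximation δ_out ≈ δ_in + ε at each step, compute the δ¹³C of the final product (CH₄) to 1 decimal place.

step 1: δ ≈ -37.6 + (-12.2) = -49.8 per mil
step 2: δ ≈ -49.8 + (14.5) = -35.3 per mil
step 3: δ ≈ -35.3 + (-20.4) = -55.7 per mil
step 4: δ ≈ -55.7 + (-10.3) = -66.0 per mil

-66.0 per mil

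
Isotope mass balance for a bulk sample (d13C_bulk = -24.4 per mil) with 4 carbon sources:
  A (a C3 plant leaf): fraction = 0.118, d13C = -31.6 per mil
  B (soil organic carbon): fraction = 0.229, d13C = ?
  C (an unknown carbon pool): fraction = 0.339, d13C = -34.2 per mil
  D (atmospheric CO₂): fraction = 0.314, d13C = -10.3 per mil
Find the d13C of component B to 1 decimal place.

-25.5 per mil

Isotope mass balance: δ_bulk = Σ fᵢ·δᵢ.
-24.4 = 0.118×(-31.6) + 0.229×δ_B + 0.339×(-34.2) + 0.314×(-10.3)
0.229·δ_B = -24.4 − (-18.557) = -5.843
δ_B = -5.843 / 0.229 = -25.52 per mil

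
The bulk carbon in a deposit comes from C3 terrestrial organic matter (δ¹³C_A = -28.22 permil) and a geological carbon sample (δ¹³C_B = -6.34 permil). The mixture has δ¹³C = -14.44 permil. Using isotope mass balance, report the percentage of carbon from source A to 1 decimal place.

37.0%

δ_mix = f_A·δ_A + (1 − f_A)·δ_B  ⇒  f_A = (δ_mix − δ_B)/(δ_A − δ_B)
f_A = (-14.44 − (-6.34)) / (-28.22 − (-6.34))
f_A = -8.10 / -21.88 = 0.3702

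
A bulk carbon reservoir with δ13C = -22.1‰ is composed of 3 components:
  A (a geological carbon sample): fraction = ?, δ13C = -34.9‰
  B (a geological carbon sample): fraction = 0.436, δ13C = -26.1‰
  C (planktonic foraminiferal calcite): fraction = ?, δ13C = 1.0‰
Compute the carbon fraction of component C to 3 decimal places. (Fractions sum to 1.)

0.250

Let f_C and f_A be the unknown fractions; fractions sum to 1 so f_C + f_A = 0.564.
Mass balance: Σ fᵢ·δᵢ = δ_bulk ⇒ f_C·(1.0) + f_A·(-34.9) = -22.1 − (-11.380) = -10.720
Substitute f_A = 0.564 − f_C:
f_C·(1.0 − -34.9) = -10.720 − 0.564×(-34.9) = 8.963
f_C = 8.963 / 35.9 = 0.2497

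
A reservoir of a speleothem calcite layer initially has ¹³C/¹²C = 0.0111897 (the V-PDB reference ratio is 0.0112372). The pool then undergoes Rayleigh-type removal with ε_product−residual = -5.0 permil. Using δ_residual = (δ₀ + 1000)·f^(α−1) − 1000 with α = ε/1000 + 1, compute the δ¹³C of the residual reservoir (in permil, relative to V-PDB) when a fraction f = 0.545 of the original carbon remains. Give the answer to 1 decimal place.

δ₀ = (0.0111897/0.0112372 − 1)×1000 = (0.995773 − 1)×1000 = -4.227 permil
α − 1 = ε/1000 = -0.0050
f^(α−1) = 0.545^(-0.0050) = 1.003039
δ_res = (-4.227 + 1000) × 1.003039 − 1000 = 998.800 − 1000 = -1.20 permil

-1.2 permil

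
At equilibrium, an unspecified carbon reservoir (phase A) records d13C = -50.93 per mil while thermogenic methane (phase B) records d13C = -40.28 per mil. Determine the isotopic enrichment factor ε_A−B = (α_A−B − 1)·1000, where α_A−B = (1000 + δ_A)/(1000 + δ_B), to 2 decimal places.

α_A−B = (1000 + -50.93) / (1000 + -40.28) = 949.07 / 959.72 = 0.988903
ε_A−B = (0.988903 − 1) × 1000 = -11.097 per mil
(The approximation ε ≈ δ_A − δ_B would give -10.65 per mil.)

-11.10 per mil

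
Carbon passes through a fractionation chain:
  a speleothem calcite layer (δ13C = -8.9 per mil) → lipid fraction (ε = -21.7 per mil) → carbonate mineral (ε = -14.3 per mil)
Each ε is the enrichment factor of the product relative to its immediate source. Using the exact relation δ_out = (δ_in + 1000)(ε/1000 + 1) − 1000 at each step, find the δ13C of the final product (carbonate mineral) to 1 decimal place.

-44.3 per mil

step 1: δ = (-8.90 + 1000)·(-21.7/1000 + 1) − 1000 = -30.41 per mil
step 2: δ = (-30.41 + 1000)·(-14.3/1000 + 1) − 1000 = -44.27 per mil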